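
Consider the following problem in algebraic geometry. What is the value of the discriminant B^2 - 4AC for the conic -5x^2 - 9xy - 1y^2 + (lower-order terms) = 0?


The discriminant of a conic Ax^2 + Bxy + Cy^2 + ... = 0 is B^2 - 4AC.
B^2 = (-9)^2 = 81
4AC = 4*(-5)*(-1) = 20
Discriminant = 81 - 20 = 61

61


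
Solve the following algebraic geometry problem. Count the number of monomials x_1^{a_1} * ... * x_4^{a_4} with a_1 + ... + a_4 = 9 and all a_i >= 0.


The number of degree-9 monomials in 4 variables is C(d+n-1, n-1).
= C(9+4-1, 4-1) = C(12, 3)
= 220

220


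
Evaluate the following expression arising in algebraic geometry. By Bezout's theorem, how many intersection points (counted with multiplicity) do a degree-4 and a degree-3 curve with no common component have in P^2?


Bezout's theorem states the intersection count equals the product of degrees.
Intersection count = 4 * 3 = 12

12


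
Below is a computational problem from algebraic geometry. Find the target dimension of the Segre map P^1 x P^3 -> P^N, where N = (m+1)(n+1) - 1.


The Segre embedding maps P^m x P^n into P^N via
all products of coordinates from each factor.
N = (m+1)(n+1) - 1
N = (1+1)(3+1) - 1
N = 2*4 - 1
N = 8 - 1 = 7

7


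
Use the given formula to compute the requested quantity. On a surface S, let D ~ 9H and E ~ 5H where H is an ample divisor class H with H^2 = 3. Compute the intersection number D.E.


Using bilinearity of the intersection pairing on a surface S:
(aH).(bH) = ab * (H.H)
We have H^2 = 3.
D.E = (9H).(5H) = 9*5*3
= 45*3
= 135

135


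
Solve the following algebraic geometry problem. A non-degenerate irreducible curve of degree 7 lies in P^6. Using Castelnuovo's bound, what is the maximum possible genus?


Castelnuovo's bound: write d - 1 = m(r-1) + epsilon with 0 <= epsilon < r-1.
d - 1 = 7 - 1 = 6
r - 1 = 6 - 1 = 5
6 = 1*5 + 1, so m = 1, epsilon = 1
pi(d, r) = m(m-1)(r-1)/2 + m*epsilon
= 1*0*5/2 + 1*1
= 0/2 + 1
= 0 + 1 = 1

1


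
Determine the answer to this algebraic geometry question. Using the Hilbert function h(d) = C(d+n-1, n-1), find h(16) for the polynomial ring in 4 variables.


The Hilbert function for the polynomial ring in 4 variables is:
h(d) = C(d+n-1, n-1)
h(16) = C(16+4-1, 4-1) = C(19, 3)
= 19! / (3! * 16!)
= 969

969


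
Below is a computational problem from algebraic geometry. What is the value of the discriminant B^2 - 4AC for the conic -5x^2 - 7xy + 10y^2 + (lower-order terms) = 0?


The discriminant of a conic Ax^2 + Bxy + Cy^2 + ... = 0 is B^2 - 4AC.
B^2 = (-7)^2 = 49
4AC = 4*(-5)*10 = -200
Discriminant = 49 + 200 = 249

249


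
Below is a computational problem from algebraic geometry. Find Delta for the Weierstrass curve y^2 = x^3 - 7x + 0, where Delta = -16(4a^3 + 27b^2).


Compute each component:
4a^3 = 4*(-7)^3 = 4*(-343) = -1372
27b^2 = 27*0^2 = 27*0 = 0
4a^3 + 27b^2 = -1372 + 0 = -1372
Delta = -16*(-1372) = 21952

21952


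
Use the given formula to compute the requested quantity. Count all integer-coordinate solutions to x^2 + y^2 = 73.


Systematically check integer values of x where x^2 <= 73.
For each valid x, check if 73 - x^2 is a perfect square.
x=3: 73 - 9 = 64, sqrt = 8 (valid)
x=8: 73 - 64 = 9, sqrt = 3 (valid)
Total integer solutions found: 8

8


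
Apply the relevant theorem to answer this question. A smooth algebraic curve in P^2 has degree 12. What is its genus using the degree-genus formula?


Using the genus formula for smooth plane curves:
g = (d-1)(d-2)/2
g = (12-1)(12-2)/2
g = 11*10/2
g = 110/2 = 55

55


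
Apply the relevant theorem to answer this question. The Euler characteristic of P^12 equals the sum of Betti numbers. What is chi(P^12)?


The complex projective space P^12 has one cell in each even real dimension 0, 2, ..., 24.
The cohomology groups are H^{2k}(P^12) = Z for k = 0,...,12, and 0 otherwise.
Euler characteristic = sum of Betti numbers = 1 per even-dimensional cohomology group.
chi(P^12) = 12 + 1 = 13

13


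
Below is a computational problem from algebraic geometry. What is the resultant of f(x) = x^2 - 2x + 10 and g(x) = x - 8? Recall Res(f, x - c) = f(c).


For Res(f, x - c), we evaluate f at x = c.
f(8) = 8^2 - 2*8 + 10
= 64 - 16 + 10
= 48 + 10 = 58
Res(f, g) = 58

58


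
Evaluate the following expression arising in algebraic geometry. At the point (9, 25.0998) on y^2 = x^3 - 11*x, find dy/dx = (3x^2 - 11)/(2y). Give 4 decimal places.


Using implicit differentiation of y^2 = x^3 - 11*x:
2y * dy/dx = 3x^2 - 11
dy/dx = (3x^2 - 11)/(2y)
Numerator: 3*9^2 - 11 = 232
Denominator: 2*25.0998 = 50.1996
dy/dx = 232/50.1996 = 4.6216

4.6216


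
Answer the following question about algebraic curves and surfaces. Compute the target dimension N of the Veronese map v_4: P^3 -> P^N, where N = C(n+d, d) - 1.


The Veronese embedding v_d: P^n -> P^N maps each point to all
degree-d monomials in n+1 homogeneous coordinates.
N = C(n+d, d) - 1
N = C(3+4, 4) - 1
N = C(7, 4) - 1
C(7, 4) = 35
N = 35 - 1 = 34

34


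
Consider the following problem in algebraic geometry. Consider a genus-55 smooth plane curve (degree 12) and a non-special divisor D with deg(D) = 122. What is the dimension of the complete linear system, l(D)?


First, compute the genus of a smooth plane curve of degree 12:
g = (d-1)(d-2)/2 = (12-1)(12-2)/2 = 55
For a non-special divisor D (i.e., h^1(D) = 0), Riemann-Roch gives:
l(D) = deg(D) - g + 1
Since deg(D) = 122 >= 2g - 1 = 109, D is non-special.
l(D) = 122 - 55 + 1 = 68

68


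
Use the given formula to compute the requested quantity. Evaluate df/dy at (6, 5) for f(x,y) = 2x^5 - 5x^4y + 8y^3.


df/dy = (-5)*x^4 + 3*8*y^2
At (6,5): (-5)*6^4 + 3*8*5^2
= -6480 + 600
= -5880

-5880


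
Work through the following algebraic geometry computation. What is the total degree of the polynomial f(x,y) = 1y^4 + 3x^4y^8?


Examine each term for its total degree (sum of exponents).
  Term '1y^4' has total degree 0+4 = 4.
  Term '3x^4y^8' has total degree 4+8 = 12.
The maximum total degree among all terms is 12.

12


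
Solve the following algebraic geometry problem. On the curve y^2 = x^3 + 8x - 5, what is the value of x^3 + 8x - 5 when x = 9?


Compute x^3 + 8x - 5 at x = 9:
x^3 = 9^3 = 729
8*x = 8*9 = 72
Sum: 729 + 72 - 5 = 796

796


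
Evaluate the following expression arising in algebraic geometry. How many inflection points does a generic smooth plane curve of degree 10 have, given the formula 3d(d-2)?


For a general smooth plane curve C of degree d, the inflection points are
the intersection of C with its Hessian curve, which has degree 3(d-2).
By Bezout, the total intersection number is d * 3(d-2) = 10 * 24 = 240.
For a general curve every flex is ordinary, so each contributes
multiplicity 1 to C·Hess(C), and the number of distinct inflection
points is 3d(d-2).
Inflection points = 3*10*(10-2) = 3*10*8 = 240

240


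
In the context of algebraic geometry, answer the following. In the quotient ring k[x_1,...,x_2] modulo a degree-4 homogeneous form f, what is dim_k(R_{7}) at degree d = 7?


For R = k[x_1,...,x_n]/(f) with f homogeneous of degree e:
The Hilbert series is (1 - t^e)/(1 - t)^n.
So h(d) = C(d+n-1, n-1) - C(d-e+n-1, n-1) for d >= e.
With n=2, e=4, d=7:
C(7+2-1, 2-1) = C(8, 1) = 8
C(7-4+2-1, 2-1) = C(4, 1) = 4
h(7) = 8 - 4 = 4

4


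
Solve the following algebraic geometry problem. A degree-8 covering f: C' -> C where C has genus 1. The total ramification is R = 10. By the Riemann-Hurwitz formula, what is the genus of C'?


Riemann-Hurwitz formula: 2g' - 2 = d(2g - 2) + R
Given: d = 8, g = 1, R = 10
2g' - 2 = 8*(2*1 - 2) + 10
2g' - 2 = 8*0 + 10
2g' - 2 = 0 + 10 = 10
2g' = 12
g' = 6

6


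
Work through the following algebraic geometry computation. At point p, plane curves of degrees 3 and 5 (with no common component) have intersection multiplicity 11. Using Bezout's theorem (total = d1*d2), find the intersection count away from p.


By Bezout's theorem, the total intersection number is d1 * d2.
Total = 3 * 5 = 15
Intersection multiplicity at p = 11
Remaining intersections = 15 - 11 = 4

4


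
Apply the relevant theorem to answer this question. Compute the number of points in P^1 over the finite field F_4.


P^1(F_4) has (q^(n+1) - 1)/(q - 1) points.
= 4^1 + 4^0
= 4 + 1
= 5

5


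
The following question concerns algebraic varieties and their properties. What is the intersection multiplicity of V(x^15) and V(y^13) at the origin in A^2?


The intersection multiplicity of V(x^a) and V(y^b) at the origin is:
I(O; V(x^15), V(y^13)) = dim_k(k[x,y]/(x^15, y^13))
A basis for k[x,y]/(x^15, y^13) is the set of monomials x^i * y^j
where 0 <= i < 15 and 0 <= j < 13.
The number of such monomials is 15 * 13 = 195

195


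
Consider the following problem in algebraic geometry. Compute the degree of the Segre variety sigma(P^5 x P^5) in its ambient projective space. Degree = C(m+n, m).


The degree of the Segre variety P^5 x P^5 is C(m+n, m).
= C(10, 5)
= 252

252


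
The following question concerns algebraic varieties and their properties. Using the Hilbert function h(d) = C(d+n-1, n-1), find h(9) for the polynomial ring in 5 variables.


The Hilbert function for the polynomial ring in 5 variables is:
h(d) = C(d+n-1, n-1)
h(9) = C(9+5-1, 5-1) = C(13, 4)
= 13! / (4! * 9!)
= 715

715


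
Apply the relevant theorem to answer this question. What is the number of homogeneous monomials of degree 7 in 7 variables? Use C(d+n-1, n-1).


The number of degree-7 monomials in 7 variables is C(d+n-1, n-1).
= C(7+7-1, 7-1) = C(13, 6)
= 1716

1716


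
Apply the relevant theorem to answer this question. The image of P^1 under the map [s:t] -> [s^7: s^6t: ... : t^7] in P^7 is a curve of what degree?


The rational normal curve in P^7 is the image of P^1 under the 7-uple Veronese.
A general hyperplane in P^7 pulls back to a degree-7 form on P^1, which has 7 zeros,
so the curve meets a general hyperplane in 7 points. Degree = 7.

7


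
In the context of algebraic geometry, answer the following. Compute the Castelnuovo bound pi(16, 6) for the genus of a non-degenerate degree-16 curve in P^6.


Castelnuovo's bound: write d - 1 = m(r-1) + epsilon with 0 <= epsilon < r-1.
d - 1 = 16 - 1 = 15
r - 1 = 6 - 1 = 5
15 = 3*5 + 0, so m = 3, epsilon = 0
pi(d, r) = m(m-1)(r-1)/2 + m*epsilon
= 3*2*5/2 + 3*0
= 30/2 + 0
= 15 + 0 = 15

15


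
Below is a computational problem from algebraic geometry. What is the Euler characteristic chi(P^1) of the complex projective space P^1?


The complex projective space P^1 has one cell in each even real dimension 0, 2, ..., 2.
The cohomology groups are H^{2k}(P^1) = Z for k = 0,...,1, and 0 otherwise.
Euler characteristic = sum of Betti numbers = 1 per even-dimensional cohomology group.
chi(P^1) = 1 + 1 = 2

2


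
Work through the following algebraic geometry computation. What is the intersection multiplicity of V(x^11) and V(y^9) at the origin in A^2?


The intersection multiplicity of V(x^a) and V(y^b) at the origin is:
I(O; V(x^11), V(y^9)) = dim_k(k[x,y]/(x^11, y^9))
A basis for k[x,y]/(x^11, y^9) is the set of monomials x^i * y^j
where 0 <= i < 11 and 0 <= j < 9.
The number of such monomials is 11 * 9 = 99

99


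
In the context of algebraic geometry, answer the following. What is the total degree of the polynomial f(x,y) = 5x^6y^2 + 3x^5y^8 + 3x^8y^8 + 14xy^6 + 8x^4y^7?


Examine each term for its total degree (sum of exponents).
  Term '5x^6y^2' has total degree 6+2 = 8.
  Term '3x^5y^8' has total degree 5+8 = 13.
  Term '3x^8y^8' has total degree 8+8 = 16.
  Term '14xy^6' has total degree 1+6 = 7.
  Term '8x^4y^7' has total degree 4+7 = 11.
The maximum total degree among all terms is 16.

16


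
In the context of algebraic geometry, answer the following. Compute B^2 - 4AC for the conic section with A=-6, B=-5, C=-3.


The discriminant of a conic Ax^2 + Bxy + Cy^2 + ... = 0 is B^2 - 4AC.
B^2 = (-5)^2 = 25
4AC = 4*(-6)*(-3) = 72
Discriminant = 25 - 72 = -47

-47


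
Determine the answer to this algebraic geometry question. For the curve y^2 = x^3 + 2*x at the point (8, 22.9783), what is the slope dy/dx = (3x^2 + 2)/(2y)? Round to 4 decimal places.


Using implicit differentiation of y^2 = x^3 + 2*x:
2y * dy/dx = 3x^2 + 2
dy/dx = (3x^2 + 2)/(2y)
Numerator: 3*8^2 + 2 = 194
Denominator: 2*22.9783 = 45.9566
dy/dx = 194/45.9566 = 4.2214

4.2214


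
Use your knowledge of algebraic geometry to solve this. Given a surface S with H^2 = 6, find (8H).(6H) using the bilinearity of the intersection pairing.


Using bilinearity of the intersection pairing on a surface S:
(aH).(bH) = ab * (H.H)
We have H^2 = 6.
D.E = (8H).(6H) = 8*6*6
= 48*6
= 288

288


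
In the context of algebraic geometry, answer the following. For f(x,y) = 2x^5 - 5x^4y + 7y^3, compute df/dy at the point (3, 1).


df/dy = (-5)*x^4 + 3*7*y^2
At (3,1): (-5)*3^4 + 3*7*1^2
= -405 + 21
= -384

-384


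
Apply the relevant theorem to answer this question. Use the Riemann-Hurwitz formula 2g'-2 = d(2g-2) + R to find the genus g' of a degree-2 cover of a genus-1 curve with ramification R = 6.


Riemann-Hurwitz formula: 2g' - 2 = d(2g - 2) + R
Given: d = 2, g = 1, R = 6
2g' - 2 = 2*(2*1 - 2) + 6
2g' - 2 = 2*0 + 6
2g' - 2 = 0 + 6 = 6
2g' = 8
g' = 4

4


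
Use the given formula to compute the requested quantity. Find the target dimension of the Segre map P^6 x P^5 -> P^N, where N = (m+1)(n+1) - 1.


The Segre embedding maps P^m x P^n into P^N via
all products of coordinates from each factor.
N = (m+1)(n+1) - 1
N = (6+1)(5+1) - 1
N = 7*6 - 1
N = 42 - 1 = 41

41


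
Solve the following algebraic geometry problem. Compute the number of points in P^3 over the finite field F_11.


P^3(F_11) has (q^(n+1) - 1)/(q - 1) points.
= 11^3 + 11^2 + 11^1 + 11^0
= 1331 + 121 + 11 + 1
= 1464

1464


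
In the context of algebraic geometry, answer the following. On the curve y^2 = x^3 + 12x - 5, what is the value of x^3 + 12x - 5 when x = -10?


Compute x^3 + 12x - 5 at x = -10:
x^3 = (-10)^3 = -1000
12*x = 12*(-10) = -120
Sum: -1000 - 120 - 5 = -1125

-1125


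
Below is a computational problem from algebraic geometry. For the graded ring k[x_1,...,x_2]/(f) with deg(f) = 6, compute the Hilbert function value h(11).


For R = k[x_1,...,x_n]/(f) with f homogeneous of degree e:
The Hilbert series is (1 - t^e)/(1 - t)^n.
So h(d) = C(d+n-1, n-1) - C(d-e+n-1, n-1) for d >= e.
With n=2, e=6, d=11:
C(11+2-1, 2-1) = C(12, 1) = 12
C(11-6+2-1, 2-1) = C(6, 1) = 6
h(11) = 12 - 6 = 6

6


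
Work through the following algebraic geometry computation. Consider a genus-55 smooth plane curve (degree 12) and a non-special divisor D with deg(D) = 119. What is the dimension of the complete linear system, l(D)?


First, compute the genus of a smooth plane curve of degree 12:
g = (d-1)(d-2)/2 = (12-1)(12-2)/2 = 55
For a non-special divisor D (i.e., h^1(D) = 0), Riemann-Roch gives:
l(D) = deg(D) - g + 1
Since deg(D) = 119 >= 2g - 1 = 109, D is non-special.
l(D) = 119 - 55 + 1 = 65

65


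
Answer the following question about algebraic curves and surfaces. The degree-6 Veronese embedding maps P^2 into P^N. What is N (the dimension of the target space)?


The Veronese embedding v_d: P^n -> P^N maps each point to all
degree-d monomials in n+1 homogeneous coordinates.
N = C(n+d, d) - 1
N = C(2+6, 6) - 1
N = C(8, 6) - 1
C(8, 6) = 28
N = 28 - 1 = 27

27


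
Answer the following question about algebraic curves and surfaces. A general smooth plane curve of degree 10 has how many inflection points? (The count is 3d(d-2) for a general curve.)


For a general smooth plane curve C of degree d, the inflection points are
the intersection of C with its Hessian curve, which has degree 3(d-2).
By Bezout, the total intersection number is d * 3(d-2) = 10 * 24 = 240.
For a general curve every flex is ordinary, so each contributes
multiplicity 1 to C·Hess(C), and the number of distinct inflection
points is 3d(d-2).
Inflection points = 3*10*(10-2) = 3*10*8 = 240

240


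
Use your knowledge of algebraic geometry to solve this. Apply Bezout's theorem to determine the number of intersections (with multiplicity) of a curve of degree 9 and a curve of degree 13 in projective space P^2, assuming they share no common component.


Bezout's theorem states the intersection count equals the product of degrees.
Intersection count = 9 * 13 = 117

117


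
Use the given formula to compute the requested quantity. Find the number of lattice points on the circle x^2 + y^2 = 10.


Systematically check integer values of x where x^2 <= 10.
For each valid x, check if 10 - x^2 is a perfect square.
x=1: 10 - 1 = 9, sqrt = 3 (valid)
x=3: 10 - 9 = 1, sqrt = 1 (valid)
Total integer solutions found: 8

8


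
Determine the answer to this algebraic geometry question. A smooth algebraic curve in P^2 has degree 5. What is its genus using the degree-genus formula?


Using the genus formula for smooth plane curves:
g = (d-1)(d-2)/2
g = (5-1)(5-2)/2
g = 4*3/2
g = 12/2 = 6

6


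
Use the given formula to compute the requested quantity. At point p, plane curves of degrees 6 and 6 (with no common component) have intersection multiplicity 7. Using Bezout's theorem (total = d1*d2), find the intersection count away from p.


By Bezout's theorem, the total intersection number is d1 * d2.
Total = 6 * 6 = 36
Intersection multiplicity at p = 7
Remaining intersections = 36 - 7 = 29

29


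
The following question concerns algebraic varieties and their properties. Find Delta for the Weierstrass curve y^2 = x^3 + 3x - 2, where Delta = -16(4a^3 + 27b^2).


Compute each component:
4a^3 = 4*3^3 = 4*27 = 108
27b^2 = 27*(-2)^2 = 27*4 = 108
4a^3 + 27b^2 = 108 + 108 = 216
Delta = -16*216 = -3456

-3456


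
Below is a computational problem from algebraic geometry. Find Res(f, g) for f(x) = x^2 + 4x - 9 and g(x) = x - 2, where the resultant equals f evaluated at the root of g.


For Res(f, x - c), we evaluate f at x = c.
f(2) = 2^2 + 4*2 - 9
= 4 + 8 - 9
= 12 - 9 = 3
Res(f, g) = 3

3


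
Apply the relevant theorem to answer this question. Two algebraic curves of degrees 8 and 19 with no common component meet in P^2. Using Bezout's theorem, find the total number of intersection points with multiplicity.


Bezout's theorem states the intersection count equals the product of degrees.
Intersection count = 8 * 19 = 152

152


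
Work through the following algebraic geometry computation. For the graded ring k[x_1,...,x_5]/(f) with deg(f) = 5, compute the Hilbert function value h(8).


For R = k[x_1,...,x_n]/(f) with f homogeneous of degree e:
The Hilbert series is (1 - t^e)/(1 - t)^n.
So h(d) = C(d+n-1, n-1) - C(d-e+n-1, n-1) for d >= e.
With n=5, e=5, d=8:
C(8+5-1, 5-1) = C(12, 4) = 495
C(8-5+5-1, 5-1) = C(7, 4) = 35
h(8) = 495 - 35 = 460

460


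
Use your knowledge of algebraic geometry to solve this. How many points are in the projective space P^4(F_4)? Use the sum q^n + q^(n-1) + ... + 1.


P^4(F_4) has (q^(n+1) - 1)/(q - 1) points.
= 4^4 + 4^3 + 4^2 + 4^1 + 4^0
= 256 + 64 + 16 + 4 + 1
= 341

341


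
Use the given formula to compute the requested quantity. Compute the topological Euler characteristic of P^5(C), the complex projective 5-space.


The complex projective space P^5 has one cell in each even real dimension 0, 2, ..., 10.
The cohomology groups are H^{2k}(P^5) = Z for k = 0,...,5, and 0 otherwise.
Euler characteristic = sum of Betti numbers = 1 per even-dimensional cohomology group.
chi(P^5) = 5 + 1 = 6

6


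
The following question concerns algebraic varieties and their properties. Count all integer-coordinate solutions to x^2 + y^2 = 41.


Systematically check integer values of x where x^2 <= 41.
For each valid x, check if 41 - x^2 is a perfect square.
x=4: 41 - 16 = 25, sqrt = 5 (valid)
x=5: 41 - 25 = 16, sqrt = 4 (valid)
Total integer solutions found: 8

8


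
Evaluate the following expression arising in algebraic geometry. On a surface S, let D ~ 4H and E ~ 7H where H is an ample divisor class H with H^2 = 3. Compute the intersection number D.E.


Using bilinearity of the intersection pairing on a surface S:
(aH).(bH) = ab * (H.H)
We have H^2 = 3.
D.E = (4H).(7H) = 4*7*3
= 28*3
= 84

84


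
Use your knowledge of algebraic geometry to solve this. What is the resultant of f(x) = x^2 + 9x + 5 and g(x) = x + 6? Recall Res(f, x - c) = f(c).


For Res(f, x - c), we evaluate f at x = c.
f(-6) = (-6)^2 + 9*(-6) + 5
= 36 - 54 + 5
= -18 + 5 = -13
Res(f, g) = -13

-13


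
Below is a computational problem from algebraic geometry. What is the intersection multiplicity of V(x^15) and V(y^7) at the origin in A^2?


The intersection multiplicity of V(x^a) and V(y^b) at the origin is:
I(O; V(x^15), V(y^7)) = dim_k(k[x,y]/(x^15, y^7))
A basis for k[x,y]/(x^15, y^7) is the set of monomials x^i * y^j
where 0 <= i < 15 and 0 <= j < 7.
The number of such monomials is 15 * 7 = 105

105


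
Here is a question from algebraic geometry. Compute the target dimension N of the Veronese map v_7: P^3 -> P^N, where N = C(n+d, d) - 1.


The Veronese embedding v_d: P^n -> P^N maps each point to all
degree-d monomials in n+1 homogeneous coordinates.
N = C(n+d, d) - 1
N = C(3+7, 7) - 1
N = C(10, 7) - 1
C(10, 7) = 120
N = 120 - 1 = 119

119


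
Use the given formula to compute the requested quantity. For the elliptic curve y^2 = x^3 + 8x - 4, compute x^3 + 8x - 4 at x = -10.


Compute x^3 + 8x - 4 at x = -10:
x^3 = (-10)^3 = -1000
8*x = 8*(-10) = -80
Sum: -1000 - 80 - 4 = -1084

-1084


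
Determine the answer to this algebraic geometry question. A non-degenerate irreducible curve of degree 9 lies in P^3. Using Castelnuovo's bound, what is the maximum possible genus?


Castelnuovo's bound: write d - 1 = m(r-1) + epsilon with 0 <= epsilon < r-1.
d - 1 = 9 - 1 = 8
r - 1 = 3 - 1 = 2
8 = 4*2 + 0, so m = 4, epsilon = 0
pi(d, r) = m(m-1)(r-1)/2 + m*epsilon
= 4*3*2/2 + 4*0
= 24/2 + 0
= 12 + 0 = 12

12


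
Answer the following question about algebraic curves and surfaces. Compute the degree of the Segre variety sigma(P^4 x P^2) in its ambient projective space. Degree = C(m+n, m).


The degree of the Segre variety P^4 x P^2 is C(m+n, m).
= C(6, 4)
= 15

15


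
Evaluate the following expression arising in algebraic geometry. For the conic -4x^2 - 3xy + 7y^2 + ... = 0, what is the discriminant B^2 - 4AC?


The discriminant of a conic Ax^2 + Bxy + Cy^2 + ... = 0 is B^2 - 4AC.
B^2 = (-3)^2 = 9
4AC = 4*(-4)*7 = -112
Discriminant = 9 + 112 = 121

121


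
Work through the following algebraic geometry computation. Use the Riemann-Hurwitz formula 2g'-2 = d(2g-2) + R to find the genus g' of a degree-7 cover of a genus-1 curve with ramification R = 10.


Riemann-Hurwitz formula: 2g' - 2 = d(2g - 2) + R
Given: d = 7, g = 1, R = 10
2g' - 2 = 7*(2*1 - 2) + 10
2g' - 2 = 7*0 + 10
2g' - 2 = 0 + 10 = 10
2g' = 12
g' = 6

6


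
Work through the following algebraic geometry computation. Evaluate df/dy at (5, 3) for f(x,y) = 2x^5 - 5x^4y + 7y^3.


df/dy = (-5)*x^4 + 3*7*y^2
At (5,3): (-5)*5^4 + 3*7*3^2
= -3125 + 189
= -2936

-2936


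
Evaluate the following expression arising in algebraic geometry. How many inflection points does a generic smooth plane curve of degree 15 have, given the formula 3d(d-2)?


For a general smooth plane curve C of degree d, the inflection points are
the intersection of C with its Hessian curve, which has degree 3(d-2).
By Bezout, the total intersection number is d * 3(d-2) = 15 * 39 = 585.
For a general curve every flex is ordinary, so each contributes
multiplicity 1 to C·Hess(C), and the number of distinct inflection
points is 3d(d-2).
Inflection points = 3*15*(15-2) = 3*15*13 = 585

585


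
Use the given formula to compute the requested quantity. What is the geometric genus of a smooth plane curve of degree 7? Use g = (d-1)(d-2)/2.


Using the genus formula for smooth plane curves:
g = (d-1)(d-2)/2
g = (7-1)(7-2)/2
g = 6*5/2
g = 30/2 = 15

15


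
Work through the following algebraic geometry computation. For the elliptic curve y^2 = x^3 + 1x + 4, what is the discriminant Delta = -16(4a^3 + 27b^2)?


Compute each component:
4a^3 = 4*1^3 = 4*1 = 4
27b^2 = 27*4^2 = 27*16 = 432
4a^3 + 27b^2 = 4 + 432 = 436
Delta = -16*436 = -6976

-6976


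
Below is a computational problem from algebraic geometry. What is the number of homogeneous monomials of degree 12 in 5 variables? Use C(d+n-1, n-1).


The number of degree-12 monomials in 5 variables is C(d+n-1, n-1).
= C(12+5-1, 5-1) = C(16, 4)
= 1820

1820


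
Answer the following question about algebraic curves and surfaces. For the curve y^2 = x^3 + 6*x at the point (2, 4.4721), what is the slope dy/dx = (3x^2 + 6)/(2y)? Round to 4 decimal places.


Using implicit differentiation of y^2 = x^3 + 6*x:
2y * dy/dx = 3x^2 + 6
dy/dx = (3x^2 + 6)/(2y)
Numerator: 3*2^2 + 6 = 18
Denominator: 2*4.4721 = 8.9442
dy/dx = 18/8.9442 = 2.0125

2.0125


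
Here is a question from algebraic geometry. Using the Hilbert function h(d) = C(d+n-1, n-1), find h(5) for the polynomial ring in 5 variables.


The Hilbert function for the polynomial ring in 5 variables is:
h(d) = C(d+n-1, n-1)
h(5) = C(5+5-1, 5-1) = C(9, 4)
= 9! / (4! * 5!)
= 126

126


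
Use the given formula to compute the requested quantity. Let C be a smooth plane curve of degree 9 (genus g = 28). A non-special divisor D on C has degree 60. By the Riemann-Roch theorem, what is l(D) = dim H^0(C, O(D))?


First, compute the genus of a smooth plane curve of degree 9:
g = (d-1)(d-2)/2 = (9-1)(9-2)/2 = 28
For a non-special divisor D (i.e., h^1(D) = 0), Riemann-Roch gives:
l(D) = deg(D) - g + 1
Since deg(D) = 60 >= 2g - 1 = 55, D is non-special.
l(D) = 60 - 28 + 1 = 33

33


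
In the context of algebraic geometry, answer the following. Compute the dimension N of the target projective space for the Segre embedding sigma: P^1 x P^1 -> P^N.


The Segre embedding maps P^m x P^n into P^N via
all products of coordinates from each factor.
N = (m+1)(n+1) - 1
N = (1+1)(1+1) - 1
N = 2*2 - 1
N = 4 - 1 = 3

3


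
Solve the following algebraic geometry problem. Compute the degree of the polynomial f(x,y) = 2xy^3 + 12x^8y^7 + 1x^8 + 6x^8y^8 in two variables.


Examine each term for its total degree (sum of exponents).
  Term '2xy^3' has total degree 1+3 = 4.
  Term '12x^8y^7' has total degree 8+7 = 15.
  Term '1x^8' has total degree 8+0 = 8.
  Term '6x^8y^8' has total degree 8+8 = 16.
The maximum total degree among all terms is 16.

16


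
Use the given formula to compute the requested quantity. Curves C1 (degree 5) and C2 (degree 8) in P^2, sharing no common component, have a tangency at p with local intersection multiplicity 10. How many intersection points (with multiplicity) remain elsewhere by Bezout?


By Bezout's theorem, the total intersection number is d1 * d2.
Total = 5 * 8 = 40
Intersection multiplicity at p = 10
Remaining intersections = 40 - 10 = 30

30


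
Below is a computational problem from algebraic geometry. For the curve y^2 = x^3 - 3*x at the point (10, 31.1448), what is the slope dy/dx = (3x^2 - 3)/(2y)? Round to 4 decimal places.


Using implicit differentiation of y^2 = x^3 - 3*x:
2y * dy/dx = 3x^2 - 3
dy/dx = (3x^2 - 3)/(2y)
Numerator: 3*10^2 - 3 = 297
Denominator: 2*31.1448 = 62.2896
dy/dx = 297/62.2896 = 4.7681

4.7681


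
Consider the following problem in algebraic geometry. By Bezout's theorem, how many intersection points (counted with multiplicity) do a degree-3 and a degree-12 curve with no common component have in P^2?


Bezout's theorem states the intersection count equals the product of degrees.
Intersection count = 3 * 12 = 36

36


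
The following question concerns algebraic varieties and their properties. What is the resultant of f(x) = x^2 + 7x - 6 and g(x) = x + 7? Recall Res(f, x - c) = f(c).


For Res(f, x - c), we evaluate f at x = c.
f(-7) = (-7)^2 + 7*(-7) - 6
= 49 - 49 - 6
= 0 - 6 = -6
Res(f, g) = -6

-6


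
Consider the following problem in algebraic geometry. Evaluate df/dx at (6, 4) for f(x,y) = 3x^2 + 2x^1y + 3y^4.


df/dx = 2*3*x^1 + 1*2*x^0*y
At (6,4): 2*3*6^1 + 1*2*6^0*4
= 36 + 8
= 44

44


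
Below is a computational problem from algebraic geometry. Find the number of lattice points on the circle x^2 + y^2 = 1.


Systematically check integer values of x where x^2 <= 1.
For each valid x, check if 1 - x^2 is a perfect square.
x=0: 1 - 0 = 1, sqrt = 1 (valid)
x=1: 1 - 1 = 0, sqrt = 0 (valid)
Total integer solutions found: 4

4


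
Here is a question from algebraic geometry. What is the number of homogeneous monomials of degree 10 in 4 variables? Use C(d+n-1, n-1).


The number of degree-10 monomials in 4 variables is C(d+n-1, n-1).
= C(10+4-1, 4-1) = C(13, 3)
= 286

286


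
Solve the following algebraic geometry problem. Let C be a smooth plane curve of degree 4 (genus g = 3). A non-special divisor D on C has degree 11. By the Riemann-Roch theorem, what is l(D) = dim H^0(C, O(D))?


First, compute the genus of a smooth plane curve of degree 4:
g = (d-1)(d-2)/2 = (4-1)(4-2)/2 = 3
For a non-special divisor D (i.e., h^1(D) = 0), Riemann-Roch gives:
l(D) = deg(D) - g + 1
Since deg(D) = 11 >= 2g - 1 = 5, D is non-special.
l(D) = 11 - 3 + 1 = 9

9


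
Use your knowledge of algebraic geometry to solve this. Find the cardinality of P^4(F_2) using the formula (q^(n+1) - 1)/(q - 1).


P^4(F_2) has (q^(n+1) - 1)/(q - 1) points.
= 2^4 + 2^3 + 2^2 + 2^1 + 2^0
= 16 + 8 + 4 + 2 + 1
= 31

31


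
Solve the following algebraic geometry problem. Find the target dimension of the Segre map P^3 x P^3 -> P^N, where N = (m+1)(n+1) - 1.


The Segre embedding maps P^m x P^n into P^N via
all products of coordinates from each factor.
N = (m+1)(n+1) - 1
N = (3+1)(3+1) - 1
N = 4*4 - 1
N = 16 - 1 = 15

15


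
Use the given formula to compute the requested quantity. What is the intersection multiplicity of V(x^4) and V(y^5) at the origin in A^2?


The intersection multiplicity of V(x^a) and V(y^b) at the origin is:
I(O; V(x^4), V(y^5)) = dim_k(k[x,y]/(x^4, y^5))
A basis for k[x,y]/(x^4, y^5) is the set of monomials x^i * y^j
where 0 <= i < 4 and 0 <= j < 5.
The number of such monomials is 4 * 5 = 20

20


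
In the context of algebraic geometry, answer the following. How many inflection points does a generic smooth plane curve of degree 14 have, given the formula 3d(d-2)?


For a general smooth plane curve C of degree d, the inflection points are
the intersection of C with its Hessian curve, which has degree 3(d-2).
By Bezout, the total intersection number is d * 3(d-2) = 14 * 36 = 504.
For a general curve every flex is ordinary, so each contributes
multiplicity 1 to C·Hess(C), and the number of distinct inflection
points is 3d(d-2).
Inflection points = 3*14*(14-2) = 3*14*12 = 504

504


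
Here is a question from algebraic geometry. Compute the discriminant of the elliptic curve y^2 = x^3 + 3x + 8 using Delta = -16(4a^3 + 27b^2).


Compute each component:
4a^3 = 4*3^3 = 4*27 = 108
27b^2 = 27*8^2 = 27*64 = 1728
4a^3 + 27b^2 = 108 + 1728 = 1836
Delta = -16*1836 = -29376

-29376


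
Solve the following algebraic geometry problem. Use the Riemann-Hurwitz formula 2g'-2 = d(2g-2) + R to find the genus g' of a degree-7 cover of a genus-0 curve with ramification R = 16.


Riemann-Hurwitz formula: 2g' - 2 = d(2g - 2) + R
Given: d = 7, g = 0, R = 16
2g' - 2 = 7*(2*0 - 2) + 16
2g' - 2 = 7*(-2) + 16
2g' - 2 = -14 + 16 = 2
2g' = 4
g' = 2

2


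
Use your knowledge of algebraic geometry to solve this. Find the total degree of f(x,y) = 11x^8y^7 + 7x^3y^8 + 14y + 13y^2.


Examine each term for its total degree (sum of exponents).
  Term '11x^8y^7' has total degree 8+7 = 15.
  Term '7x^3y^8' has total degree 3+8 = 11.
  Term '14y' has total degree 0+1 = 1.
  Term '13y^2' has total degree 0+2 = 2.
The maximum total degree among all terms is 15.

15


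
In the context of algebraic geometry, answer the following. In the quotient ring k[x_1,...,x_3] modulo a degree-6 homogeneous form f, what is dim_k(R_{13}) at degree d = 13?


For R = k[x_1,...,x_n]/(f) with f homogeneous of degree e:
The Hilbert series is (1 - t^e)/(1 - t)^n.
So h(d) = C(d+n-1, n-1) - C(d-e+n-1, n-1) for d >= e.
With n=3, e=6, d=13:
C(13+3-1, 3-1) = C(15, 2) = 105
C(13-6+3-1, 3-1) = C(9, 2) = 36
h(13) = 105 - 36 = 69

69


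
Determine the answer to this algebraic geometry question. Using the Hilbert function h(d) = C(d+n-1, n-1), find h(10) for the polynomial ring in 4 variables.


The Hilbert function for the polynomial ring in 4 variables is:
h(d) = C(d+n-1, n-1)
h(10) = C(10+4-1, 4-1) = C(13, 3)
= 13! / (3! * 10!)
= 286

286


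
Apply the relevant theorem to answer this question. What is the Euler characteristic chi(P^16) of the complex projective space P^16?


The complex projective space P^16 has one cell in each even real dimension 0, 2, ..., 32.
The cohomology groups are H^{2k}(P^16) = Z for k = 0,...,16, and 0 otherwise.
Euler characteristic = sum of Betti numbers = 1 per even-dimensional cohomology group.
chi(P^16) = 16 + 1 = 17

17


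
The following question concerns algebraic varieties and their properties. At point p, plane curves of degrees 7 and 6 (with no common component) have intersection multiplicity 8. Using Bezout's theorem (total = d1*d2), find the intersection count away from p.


By Bezout's theorem, the total intersection number is d1 * d2.
Total = 7 * 6 = 42
Intersection multiplicity at p = 8
Remaining intersections = 42 - 8 = 34

34


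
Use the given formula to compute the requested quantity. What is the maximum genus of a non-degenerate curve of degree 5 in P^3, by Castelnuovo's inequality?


Castelnuovo's bound: write d - 1 = m(r-1) + epsilon with 0 <= epsilon < r-1.
d - 1 = 5 - 1 = 4
r - 1 = 3 - 1 = 2
4 = 2*2 + 0, so m = 2, epsilon = 0
pi(d, r) = m(m-1)(r-1)/2 + m*epsilon
= 2*1*2/2 + 2*0
= 4/2 + 0
= 2 + 0 = 2

2


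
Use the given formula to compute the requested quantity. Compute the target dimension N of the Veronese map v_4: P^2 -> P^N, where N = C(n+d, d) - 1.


The Veronese embedding v_d: P^n -> P^N maps each point to all
degree-d monomials in n+1 homogeneous coordinates.
N = C(n+d, d) - 1
N = C(2+4, 4) - 1
N = C(6, 4) - 1
C(6, 4) = 15
N = 15 - 1 = 14

14


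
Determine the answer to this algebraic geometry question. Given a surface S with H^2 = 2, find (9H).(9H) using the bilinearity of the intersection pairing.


Using bilinearity of the intersection pairing on a surface S:
(aH).(bH) = ab * (H.H)
We have H^2 = 2.
D.E = (9H).(9H) = 9*9*2
= 81*2
= 162

162


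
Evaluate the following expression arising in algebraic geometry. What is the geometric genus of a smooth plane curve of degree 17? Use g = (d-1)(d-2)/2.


Using the genus formula for smooth plane curves:
g = (d-1)(d-2)/2
g = (17-1)(17-2)/2
g = 16*15/2
g = 240/2 = 120

120


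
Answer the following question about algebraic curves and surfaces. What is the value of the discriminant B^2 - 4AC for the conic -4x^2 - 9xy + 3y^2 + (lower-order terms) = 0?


The discriminant of a conic Ax^2 + Bxy + Cy^2 + ... = 0 is B^2 - 4AC.
B^2 = (-9)^2 = 81
4AC = 4*(-4)*3 = -48
Discriminant = 81 + 48 = 129

129


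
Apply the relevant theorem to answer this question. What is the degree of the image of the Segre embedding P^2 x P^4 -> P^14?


The degree of the Segre variety P^2 x P^4 is C(m+n, m).
= C(6, 2)
= 15

15


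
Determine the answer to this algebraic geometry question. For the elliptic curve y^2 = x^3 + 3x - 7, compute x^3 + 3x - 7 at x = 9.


Compute x^3 + 3x - 7 at x = 9:
x^3 = 9^3 = 729
3*x = 3*9 = 27
Sum: 729 + 27 - 7 = 749

749


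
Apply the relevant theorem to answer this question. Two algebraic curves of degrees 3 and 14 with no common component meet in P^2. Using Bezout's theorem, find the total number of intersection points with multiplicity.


Bezout's theorem states the intersection count equals the product of degrees.
Intersection count = 3 * 14 = 42

42


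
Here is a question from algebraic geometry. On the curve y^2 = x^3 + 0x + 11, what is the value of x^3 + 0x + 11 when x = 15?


Compute x^3 + 0x + 11 at x = 15:
x^3 = 15^3 = 3375
0*x = 0*15 = 0
Sum: 3375 + 0 + 11 = 3386

3386


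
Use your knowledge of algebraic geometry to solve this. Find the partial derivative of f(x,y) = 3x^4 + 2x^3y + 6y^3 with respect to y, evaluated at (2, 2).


df/dy = 2*x^3 + 3*6*y^2
At (2,2): 2*2^3 + 3*6*2^2
= 16 + 72
= 88

88


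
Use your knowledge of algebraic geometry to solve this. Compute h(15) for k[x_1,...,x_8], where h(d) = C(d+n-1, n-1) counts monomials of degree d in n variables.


The Hilbert function for the polynomial ring in 8 variables is:
h(d) = C(d+n-1, n-1)
h(15) = C(15+8-1, 8-1) = C(22, 7)
= 22! / (7! * 15!)
= 170544

170544


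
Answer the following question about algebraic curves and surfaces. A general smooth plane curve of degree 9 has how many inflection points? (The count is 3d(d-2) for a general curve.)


For a general smooth plane curve C of degree d, the inflection points are
the intersection of C with its Hessian curve, which has degree 3(d-2).
By Bezout, the total intersection number is d * 3(d-2) = 9 * 21 = 189.
For a general curve every flex is ordinary, so each contributes
multiplicity 1 to C·Hess(C), and the number of distinct inflection
points is 3d(d-2).
Inflection points = 3*9*(9-2) = 3*9*7 = 189

189


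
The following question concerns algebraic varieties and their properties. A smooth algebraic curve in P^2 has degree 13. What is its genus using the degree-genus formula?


Using the genus formula for smooth plane curves:
g = (d-1)(d-2)/2
g = (13-1)(13-2)/2
g = 12*11/2
g = 132/2 = 66

66


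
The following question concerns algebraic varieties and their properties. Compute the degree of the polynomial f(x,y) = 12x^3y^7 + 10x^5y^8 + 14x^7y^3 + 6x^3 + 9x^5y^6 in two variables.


Examine each term for its total degree (sum of exponents).
  Term '12x^3y^7' has total degree 3+7 = 10.
  Term '10x^5y^8' has total degree 5+8 = 13.
  Term '14x^7y^3' has total degree 7+3 = 10.
  Term '6x^3' has total degree 3+0 = 3.
  Term '9x^5y^6' has total degree 5+6 = 11.
The maximum total degree among all terms is 13.

13


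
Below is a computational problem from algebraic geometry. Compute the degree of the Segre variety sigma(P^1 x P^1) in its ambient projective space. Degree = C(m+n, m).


The degree of the Segre variety P^1 x P^1 is C(m+n, m).
= C(2, 1)
= 2

2


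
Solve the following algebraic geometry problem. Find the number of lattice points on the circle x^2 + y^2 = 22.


Systematically check integer values of x where x^2 <= 22.
For each valid x, check if 22 - x^2 is a perfect square.
Total integer solutions found: 0

0


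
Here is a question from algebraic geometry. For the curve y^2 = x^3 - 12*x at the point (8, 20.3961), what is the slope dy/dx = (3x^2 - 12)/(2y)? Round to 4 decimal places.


Using implicit differentiation of y^2 = x^3 - 12*x:
2y * dy/dx = 3x^2 - 12
dy/dx = (3x^2 - 12)/(2y)
Numerator: 3*8^2 - 12 = 180
Denominator: 2*20.3961 = 40.7922
dy/dx = 180/40.7922 = 4.4126

4.4126


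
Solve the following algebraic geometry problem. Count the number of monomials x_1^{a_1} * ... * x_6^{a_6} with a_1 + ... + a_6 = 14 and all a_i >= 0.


The number of degree-14 monomials in 6 variables is C(d+n-1, n-1).
= C(14+6-1, 6-1) = C(19, 5)
= 11628

11628


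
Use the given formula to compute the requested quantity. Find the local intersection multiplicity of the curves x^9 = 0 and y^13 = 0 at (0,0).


The intersection multiplicity of V(x^a) and V(y^b) at the origin is:
I(O; V(x^9), V(y^13)) = dim_k(k[x,y]/(x^9, y^13))
A basis for k[x,y]/(x^9, y^13) is the set of monomials x^i * y^j
where 0 <= i < 9 and 0 <= j < 13.
The number of such monomials is 9 * 13 = 117

117


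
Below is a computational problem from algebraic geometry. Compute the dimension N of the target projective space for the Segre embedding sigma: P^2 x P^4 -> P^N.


The Segre embedding maps P^m x P^n into P^N via
all products of coordinates from each factor.
N = (m+1)(n+1) - 1
N = (2+1)(4+1) - 1
N = 3*5 - 1
N = 15 - 1 = 14

14
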